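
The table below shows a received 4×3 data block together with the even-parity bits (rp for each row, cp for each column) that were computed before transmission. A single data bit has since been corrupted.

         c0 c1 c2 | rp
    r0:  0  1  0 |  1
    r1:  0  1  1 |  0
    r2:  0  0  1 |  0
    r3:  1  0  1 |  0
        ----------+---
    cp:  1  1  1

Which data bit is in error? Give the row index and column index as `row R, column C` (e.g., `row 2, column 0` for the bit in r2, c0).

row 2, column 1

Recompute each row's even parity and compare to rp:
  r0: data parity 1, sent rp 1 → ok
  r1: data parity 0, sent rp 0 → ok
  r2: data parity 1, sent rp 0 → mismatch
  r3: data parity 0, sent rp 0 → ok
Recompute each column's even parity and compare to cp:
  c0: data parity 1, sent cp 1 → ok
  c1: data parity 0, sent cp 1 → mismatch
  c2: data parity 1, sent cp 1 → ok
Exactly one row (r2) and one column (c1) fail → the flipped bit is at their intersection.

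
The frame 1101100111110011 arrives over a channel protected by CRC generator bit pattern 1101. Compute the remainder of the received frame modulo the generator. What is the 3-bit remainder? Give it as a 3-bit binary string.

101

Modulo-2 division of 1101100111110011 by 1101:
  pos 0: 1101 XOR 1101 = 0000
  pos 4: 1001 XOR 1101 = 0100
  pos 5: 1001 XOR 1101 = 0100
  pos 6: 1001 XOR 1101 = 0100
  pos 7: 1001 XOR 1101 = 0100
  pos 8: 1001 XOR 1101 = 0100
  pos 9: 1000 XOR 1101 = 0101
  pos 10: 1010 XOR 1101 = 0111
  pos 11: 1111 XOR 1101 = 0010
Remainder = 101 (nonzero — an error is detected).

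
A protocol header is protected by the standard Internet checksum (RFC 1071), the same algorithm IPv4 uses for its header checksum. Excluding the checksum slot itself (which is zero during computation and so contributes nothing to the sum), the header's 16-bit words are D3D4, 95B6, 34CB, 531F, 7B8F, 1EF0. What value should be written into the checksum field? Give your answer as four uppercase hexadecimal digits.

740A

One's-complement addition (fold any carry out of bit 15 back into bit 0):
  0xD3D4 + 0x95B6 = 0x1698A → wrap carry → 0x698B
  0x698B + 0x34CB = 0x09E56
  0x9E56 + 0x531F = 0x0F175
  0xF175 + 0x7B8F = 0x16D04 → wrap carry → 0x6D05
  0x6D05 + 0x1EF0 = 0x08BF5
One's-complement sum = 0x8BF5.
Checksum = ~0x8BF5 & 0xFFFF = 0x740A.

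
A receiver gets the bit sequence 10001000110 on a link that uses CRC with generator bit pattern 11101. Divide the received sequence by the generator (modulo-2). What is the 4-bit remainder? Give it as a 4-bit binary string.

0000

Modulo-2 division of 10001000110 by 11101:
  pos 0: 10001 XOR 11101 = 01100
  pos 1: 11000 XOR 11101 = 00101
  pos 3: 10100 XOR 11101 = 01001
  pos 4: 10011 XOR 11101 = 01110
  pos 5: 11101 XOR 11101 = 00000
Remainder = 0000 (zero — the frame passes the CRC check).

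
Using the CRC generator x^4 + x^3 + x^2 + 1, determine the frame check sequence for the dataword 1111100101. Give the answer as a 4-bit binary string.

1011

Append 4 zeros: 11111001010000. Divide by 11101 (XOR where the leading bit is 1):
  pos 0: 11111 XOR 11101 = 00010
  pos 3: 10001 XOR 11101 = 01100
  pos 4: 11000 XOR 11101 = 00101
  pos 6: 10110 XOR 11101 = 01011
  pos 7: 10110 XOR 11101 = 01011
  pos 8: 10110 XOR 11101 = 01011
  pos 9: 10110 XOR 11101 = 01011
Remainder (last 4 bits) = 1011. This is the CRC / FCS.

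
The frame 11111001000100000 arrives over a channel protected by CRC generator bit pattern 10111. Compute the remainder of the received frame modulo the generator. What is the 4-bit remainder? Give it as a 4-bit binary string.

Modulo-2 division of 11111001000100000 by 10111:
  pos 0: 11111 XOR 10111 = 01000
  pos 1: 10000 XOR 10111 = 00111
  pos 3: 11101 XOR 10111 = 01010
  pos 4: 10100 XOR 10111 = 00011
  pos 7: 11001 XOR 10111 = 01110
  pos 8: 11100 XOR 10111 = 01011
  pos 9: 10110 XOR 10111 = 00001
Remainder = 1000 (nonzero — an error is detected).

1000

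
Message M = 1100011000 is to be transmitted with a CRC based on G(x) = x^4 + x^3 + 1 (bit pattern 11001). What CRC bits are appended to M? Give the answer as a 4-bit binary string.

1100

Append 4 zeros: 11000110000000. Divide by 11001 (XOR where the leading bit is 1):
  pos 0: 11000 XOR 11001 = 00001
  pos 4: 11100 XOR 11001 = 00101
  pos 6: 10100 XOR 11001 = 01101
  pos 7: 11010 XOR 11001 = 00011
Remainder (last 4 bits) = 1100. This is the CRC / FCS.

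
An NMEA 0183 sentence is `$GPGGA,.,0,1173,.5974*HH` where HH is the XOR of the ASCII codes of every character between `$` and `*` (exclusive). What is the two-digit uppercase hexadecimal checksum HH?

6D

XOR the ASCII codes of the payload characters:
  'G' = 0x47 → acc = 0x47
  'P' = 0x50 → acc = 0x17
  'G' = 0x47 → acc = 0x50
  'G' = 0x47 → acc = 0x17
  'A' = 0x41 → acc = 0x56
  ',' = 0x2C → acc = 0x7A
  '.' = 0x2E → acc = 0x54
  ',' = 0x2C → acc = 0x78
  '0' = 0x30 → acc = 0x48
  ',' = 0x2C → acc = 0x64
  '1' = 0x31 → acc = 0x55
  '1' = 0x31 → acc = 0x64
  '7' = 0x37 → acc = 0x53
  '3' = 0x33 → acc = 0x60
  ',' = 0x2C → acc = 0x4C
  '.' = 0x2E → acc = 0x62
  '5' = 0x35 → acc = 0x57
  '9' = 0x39 → acc = 0x6E
  '7' = 0x37 → acc = 0x59
  '4' = 0x34 → acc = 0x6D
Checksum = 0x6D.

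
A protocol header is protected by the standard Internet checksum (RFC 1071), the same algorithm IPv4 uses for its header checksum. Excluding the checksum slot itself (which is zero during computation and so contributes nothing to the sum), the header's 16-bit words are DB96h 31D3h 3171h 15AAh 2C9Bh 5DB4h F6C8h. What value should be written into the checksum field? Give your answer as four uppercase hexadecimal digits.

2A62

One's-complement addition (fold any carry out of bit 15 back into bit 0):
  0xDB96 + 0x31D3 = 0x10D69 → wrap carry → 0x0D6A
  0x0D6A + 0x3171 = 0x03EDB
  0x3EDB + 0x15AA = 0x05485
  0x5485 + 0x2C9B = 0x08120
  0x8120 + 0x5DB4 = 0x0DED4
  0xDED4 + 0xF6C8 = 0x1D59C → wrap carry → 0xD59D
One's-complement sum = 0xD59D.
Checksum = ~0xD59D & 0xFFFF = 0x2A62.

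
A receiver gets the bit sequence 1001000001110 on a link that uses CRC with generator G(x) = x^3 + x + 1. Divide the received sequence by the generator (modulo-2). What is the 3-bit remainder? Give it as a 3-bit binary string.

110

Modulo-2 division of 1001000001110 by 1011:
  pos 0: 1001 XOR 1011 = 0010
  pos 2: 1000 XOR 1011 = 0011
  pos 4: 1100 XOR 1011 = 0111
  pos 5: 1110 XOR 1011 = 0101
  pos 6: 1011 XOR 1011 = 0000
Remainder = 110 (nonzero — an error is detected).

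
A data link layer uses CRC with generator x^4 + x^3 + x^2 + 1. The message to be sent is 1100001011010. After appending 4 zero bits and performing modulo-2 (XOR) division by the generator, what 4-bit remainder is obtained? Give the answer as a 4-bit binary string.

Append 4 zeros: 11000010110100000. Divide by 11101 (XOR where the leading bit is 1):
  pos 0: 11000 XOR 11101 = 00101
  pos 2: 10101 XOR 11101 = 01000
  pos 3: 10000 XOR 11101 = 01101
  pos 4: 11011 XOR 11101 = 00110
  pos 6: 11010 XOR 11101 = 00111
  pos 8: 11110 XOR 11101 = 00011
  pos 11: 11000 XOR 11101 = 00101
Remainder (last 4 bits) = 1010. This is the CRC / FCS.

1010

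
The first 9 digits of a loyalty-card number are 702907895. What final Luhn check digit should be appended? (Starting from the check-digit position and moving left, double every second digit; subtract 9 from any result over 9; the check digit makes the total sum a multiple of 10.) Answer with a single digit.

8

Partial digits right→left: 5 9 8 7 0 9 2 0 7
Double every second digit counting from the check-digit position (so the 1st, 3rd, 5th, ... of the partial from the right).
  doubled (with −9 where >9): 1 7 0 4 5 → sum 17
  kept as-is: 9 7 9 0 → sum 25
Total = 17 + 25 = 42.
Check digit = (10 − (42 mod 10)) mod 10 = 8.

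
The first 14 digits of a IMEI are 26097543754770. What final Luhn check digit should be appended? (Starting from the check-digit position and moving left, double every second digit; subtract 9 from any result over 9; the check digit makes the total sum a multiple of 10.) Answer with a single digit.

4

Partial digits right→left: 0 7 7 4 5 7 3 4 5 7 9 0 6 2
Double every second digit counting from the check-digit position (so the 1st, 3rd, 5th, ... of the partial from the right).
  doubled (with −9 where >9): 0 5 1 6 1 9 3 → sum 25
  kept as-is: 7 4 7 4 7 0 2 → sum 31
Total = 25 + 31 = 56.
Check digit = (10 − (56 mod 10)) mod 10 = 4.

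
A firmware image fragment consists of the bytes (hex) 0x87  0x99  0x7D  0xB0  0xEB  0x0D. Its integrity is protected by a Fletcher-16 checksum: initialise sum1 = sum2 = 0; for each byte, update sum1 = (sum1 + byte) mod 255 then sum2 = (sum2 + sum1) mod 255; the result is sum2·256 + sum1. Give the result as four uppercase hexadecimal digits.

1A48

Running sums (mod 255):
  after byte 0 (0x87): sum1=135, sum2=135
  after byte 1 (0x99): sum1=33, sum2=168
  after byte 2 (0x7D): sum1=158, sum2=71
  after byte 3 (0xB0): sum1=79, sum2=150
  after byte 4 (0xEB): sum1=59, sum2=209
  after byte 5 (0x0D): sum1=72, sum2=26
Checksum = sum2·256 + sum1 = 26·256 + 72 = 6728 = 0x1A48.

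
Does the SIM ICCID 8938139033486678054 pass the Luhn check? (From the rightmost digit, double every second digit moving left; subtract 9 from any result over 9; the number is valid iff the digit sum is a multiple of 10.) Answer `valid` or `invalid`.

From the right, keep odd positions and double even positions (subtract 9 from any doubled value over 9):
  doubled (positions 2,4,...): 1 7 3 7 6 0 6 7 9 → sum 46
  kept (positions 1,3,...): 4 0 7 6 4 3 9 1 3 8 → sum 45
Total = 91.
91 mod 10 = 1, so the number is invalid.

invalid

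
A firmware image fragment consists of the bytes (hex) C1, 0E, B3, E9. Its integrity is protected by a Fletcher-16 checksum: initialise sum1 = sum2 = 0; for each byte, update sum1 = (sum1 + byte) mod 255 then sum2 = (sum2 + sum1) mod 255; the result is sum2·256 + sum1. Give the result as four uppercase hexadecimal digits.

Running sums (mod 255):
  after byte 0 (C1): sum1=193, sum2=193
  after byte 1 (0E): sum1=207, sum2=145
  after byte 2 (B3): sum1=131, sum2=21
  after byte 3 (E9): sum1=109, sum2=130
Checksum = sum2·256 + sum1 = 130·256 + 109 = 33389 = 0x826D.

826D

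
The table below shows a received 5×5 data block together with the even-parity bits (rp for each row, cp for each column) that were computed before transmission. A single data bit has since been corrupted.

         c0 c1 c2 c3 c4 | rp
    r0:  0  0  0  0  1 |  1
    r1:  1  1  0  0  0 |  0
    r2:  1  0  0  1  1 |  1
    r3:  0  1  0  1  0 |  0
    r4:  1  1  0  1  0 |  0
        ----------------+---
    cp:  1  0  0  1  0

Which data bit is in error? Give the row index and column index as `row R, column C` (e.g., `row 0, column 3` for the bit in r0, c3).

Recompute each row's even parity and compare to rp:
  r0: data parity 1, sent rp 1 → ok
  r1: data parity 0, sent rp 0 → ok
  r2: data parity 1, sent rp 1 → ok
  r3: data parity 0, sent rp 0 → ok
  r4: data parity 1, sent rp 0 → mismatch
Recompute each column's even parity and compare to cp:
  c0: data parity 1, sent cp 1 → ok
  c1: data parity 1, sent cp 0 → mismatch
  c2: data parity 0, sent cp 0 → ok
  c3: data parity 1, sent cp 1 → ok
  c4: data parity 0, sent cp 0 → ok
Exactly one row (r4) and one column (c1) fail → the flipped bit is at their intersection.

row 4, column 1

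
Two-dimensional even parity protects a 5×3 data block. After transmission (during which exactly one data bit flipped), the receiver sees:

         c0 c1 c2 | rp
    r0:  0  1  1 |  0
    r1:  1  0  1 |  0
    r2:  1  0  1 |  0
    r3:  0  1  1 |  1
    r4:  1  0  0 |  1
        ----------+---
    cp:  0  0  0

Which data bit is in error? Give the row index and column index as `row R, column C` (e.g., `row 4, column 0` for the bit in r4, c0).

Recompute each row's even parity and compare to rp:
  r0: data parity 0, sent rp 0 → ok
  r1: data parity 0, sent rp 0 → ok
  r2: data parity 0, sent rp 0 → ok
  r3: data parity 0, sent rp 1 → mismatch
  r4: data parity 1, sent rp 1 → ok
Recompute each column's even parity and compare to cp:
  c0: data parity 1, sent cp 0 → mismatch
  c1: data parity 0, sent cp 0 → ok
  c2: data parity 0, sent cp 0 → ok
Exactly one row (r3) and one column (c0) fail → the flipped bit is at their intersection.

row 3, column 0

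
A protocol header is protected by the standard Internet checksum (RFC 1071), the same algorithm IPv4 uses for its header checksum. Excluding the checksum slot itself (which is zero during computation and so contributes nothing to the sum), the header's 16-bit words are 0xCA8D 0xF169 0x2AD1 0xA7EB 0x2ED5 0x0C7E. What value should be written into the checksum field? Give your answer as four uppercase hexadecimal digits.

35F8

One's-complement addition (fold any carry out of bit 15 back into bit 0):
  0xCA8D + 0xF169 = 0x1BBF6 → wrap carry → 0xBBF7
  0xBBF7 + 0x2AD1 = 0x0E6C8
  0xE6C8 + 0xA7EB = 0x18EB3 → wrap carry → 0x8EB4
  0x8EB4 + 0x2ED5 = 0x0BD89
  0xBD89 + 0x0C7E = 0x0CA07
One's-complement sum = 0xCA07.
Checksum = ~0xCA07 & 0xFFFF = 0x35F8.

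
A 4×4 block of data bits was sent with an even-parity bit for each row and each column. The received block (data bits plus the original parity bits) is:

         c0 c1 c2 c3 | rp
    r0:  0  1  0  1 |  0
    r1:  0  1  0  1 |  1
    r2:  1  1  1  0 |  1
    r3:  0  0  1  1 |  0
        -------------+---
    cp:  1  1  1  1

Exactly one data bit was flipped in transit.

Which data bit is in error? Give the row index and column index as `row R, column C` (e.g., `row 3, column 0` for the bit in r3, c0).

Recompute each row's even parity and compare to rp:
  r0: data parity 0, sent rp 0 → ok
  r1: data parity 0, sent rp 1 → mismatch
  r2: data parity 1, sent rp 1 → ok
  r3: data parity 0, sent rp 0 → ok
Recompute each column's even parity and compare to cp:
  c0: data parity 1, sent cp 1 → ok
  c1: data parity 1, sent cp 1 → ok
  c2: data parity 0, sent cp 1 → mismatch
  c3: data parity 1, sent cp 1 → ok
Exactly one row (r1) and one column (c2) fail → the flipped bit is at their intersection.

row 1, column 2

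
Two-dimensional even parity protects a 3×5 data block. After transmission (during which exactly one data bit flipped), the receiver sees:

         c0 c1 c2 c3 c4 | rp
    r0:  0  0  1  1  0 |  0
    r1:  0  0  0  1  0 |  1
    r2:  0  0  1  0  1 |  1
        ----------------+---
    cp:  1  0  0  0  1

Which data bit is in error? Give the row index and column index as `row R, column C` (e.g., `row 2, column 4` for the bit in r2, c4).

Recompute each row's even parity and compare to rp:
  r0: data parity 0, sent rp 0 → ok
  r1: data parity 1, sent rp 1 → ok
  r2: data parity 0, sent rp 1 → mismatch
Recompute each column's even parity and compare to cp:
  c0: data parity 0, sent cp 1 → mismatch
  c1: data parity 0, sent cp 0 → ok
  c2: data parity 0, sent cp 0 → ok
  c3: data parity 0, sent cp 0 → ok
  c4: data parity 1, sent cp 1 → ok
Exactly one row (r2) and one column (c0) fail → the flipped bit is at their intersection.

row 2, column 0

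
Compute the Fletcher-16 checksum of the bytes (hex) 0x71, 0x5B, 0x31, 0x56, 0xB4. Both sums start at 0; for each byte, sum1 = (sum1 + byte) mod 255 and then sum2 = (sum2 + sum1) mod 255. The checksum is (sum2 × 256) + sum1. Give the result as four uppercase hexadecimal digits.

9909

Running sums (mod 255):
  after byte 0 (0x71): sum1=113, sum2=113
  after byte 1 (0x5B): sum1=204, sum2=62
  after byte 2 (0x31): sum1=253, sum2=60
  after byte 3 (0x56): sum1=84, sum2=144
  after byte 4 (0xB4): sum1=9, sum2=153
Checksum = sum2·256 + sum1 = 153·256 + 9 = 39177 = 0x9909.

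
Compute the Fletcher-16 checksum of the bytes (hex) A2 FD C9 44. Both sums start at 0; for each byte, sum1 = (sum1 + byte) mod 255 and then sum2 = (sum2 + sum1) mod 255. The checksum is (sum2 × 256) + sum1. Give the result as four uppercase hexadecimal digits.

Running sums (mod 255):
  after byte 0 (A2): sum1=162, sum2=162
  after byte 1 (FD): sum1=160, sum2=67
  after byte 2 (C9): sum1=106, sum2=173
  after byte 3 (44): sum1=174, sum2=92
Checksum = sum2·256 + sum1 = 92·256 + 174 = 23726 = 0x5CAE.

5CAE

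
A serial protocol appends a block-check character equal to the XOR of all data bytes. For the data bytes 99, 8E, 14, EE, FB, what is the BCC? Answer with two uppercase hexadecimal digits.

XOR the bytes together:
  start with 0x99
  0x99 ⊕ 0x8E = 0x17
  0x17 ⊕ 0x14 = 0x03
  0x03 ⊕ 0xEE = 0xED
  0xED ⊕ 0xFB = 0x16

16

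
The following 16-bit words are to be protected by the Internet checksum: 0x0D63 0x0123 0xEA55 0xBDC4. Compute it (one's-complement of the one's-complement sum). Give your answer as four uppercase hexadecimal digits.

One's-complement addition (fold any carry out of bit 15 back into bit 0):
  0x0D63 + 0x0123 = 0x00E86
  0x0E86 + 0xEA55 = 0x0F8DB
  0xF8DB + 0xBDC4 = 0x1B69F → wrap carry → 0xB6A0
One's-complement sum = 0xB6A0.
Checksum = ~0xB6A0 & 0xFFFF = 0x495F.

495F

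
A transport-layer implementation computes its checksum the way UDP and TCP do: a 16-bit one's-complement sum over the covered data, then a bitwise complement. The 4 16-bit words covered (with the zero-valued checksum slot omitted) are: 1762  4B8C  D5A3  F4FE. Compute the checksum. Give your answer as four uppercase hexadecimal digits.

D26E

One's-complement addition (fold any carry out of bit 15 back into bit 0):
  0x1762 + 0x4B8C = 0x062EE
  0x62EE + 0xD5A3 = 0x13891 → wrap carry → 0x3892
  0x3892 + 0xF4FE = 0x12D90 → wrap carry → 0x2D91
One's-complement sum = 0x2D91.
Checksum = ~0x2D91 & 0xFFFF = 0xD26E.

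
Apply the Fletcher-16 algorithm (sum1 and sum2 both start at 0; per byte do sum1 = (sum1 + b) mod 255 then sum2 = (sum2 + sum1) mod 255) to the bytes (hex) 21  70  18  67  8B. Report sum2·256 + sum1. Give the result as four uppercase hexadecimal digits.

Running sums (mod 255):
  after byte 0 (21): sum1=33, sum2=33
  after byte 1 (70): sum1=145, sum2=178
  after byte 2 (18): sum1=169, sum2=92
  after byte 3 (67): sum1=17, sum2=109
  after byte 4 (8B): sum1=156, sum2=10
Checksum = sum2·256 + sum1 = 10·256 + 156 = 2716 = 0x0A9C.

0A9C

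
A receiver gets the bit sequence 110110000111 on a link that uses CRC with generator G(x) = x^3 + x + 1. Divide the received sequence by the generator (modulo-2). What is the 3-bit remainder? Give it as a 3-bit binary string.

Modulo-2 division of 110110000111 by 1011:
  pos 0: 1101 XOR 1011 = 0110
  pos 1: 1101 XOR 1011 = 0110
  pos 2: 1100 XOR 1011 = 0111
  pos 3: 1110 XOR 1011 = 0101
  pos 4: 1010 XOR 1011 = 0001
  pos 7: 1011 XOR 1011 = 0000
Remainder = 001 (nonzero — an error is detected).

001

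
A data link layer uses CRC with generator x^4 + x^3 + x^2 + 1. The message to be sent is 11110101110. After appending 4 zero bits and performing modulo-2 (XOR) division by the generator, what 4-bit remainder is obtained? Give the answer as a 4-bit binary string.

Append 4 zeros: 111101011100000. Divide by 11101 (XOR where the leading bit is 1):
  pos 0: 11110 XOR 11101 = 00011
  pos 3: 11101 XOR 11101 = 00000
  pos 8: 11000 XOR 11101 = 00101
  pos 10: 10100 XOR 11101 = 01001
Remainder (last 4 bits) = 1001. This is the CRC / FCS.

1001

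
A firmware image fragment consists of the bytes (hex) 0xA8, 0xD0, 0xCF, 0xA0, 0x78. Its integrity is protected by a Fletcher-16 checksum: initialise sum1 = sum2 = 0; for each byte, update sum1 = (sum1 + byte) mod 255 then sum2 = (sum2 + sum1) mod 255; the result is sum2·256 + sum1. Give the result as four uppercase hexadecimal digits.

Running sums (mod 255):
  after byte 0 (0xA8): sum1=168, sum2=168
  after byte 1 (0xD0): sum1=121, sum2=34
  after byte 2 (0xCF): sum1=73, sum2=107
  after byte 3 (0xA0): sum1=233, sum2=85
  after byte 4 (0x78): sum1=98, sum2=183
Checksum = sum2·256 + sum1 = 183·256 + 98 = 46946 = 0xB762.

B762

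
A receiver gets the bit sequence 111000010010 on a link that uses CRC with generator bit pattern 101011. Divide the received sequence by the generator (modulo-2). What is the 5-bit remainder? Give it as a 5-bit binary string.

Modulo-2 division of 111000010010 by 101011:
  pos 0: 111000 XOR 101011 = 010011
  pos 1: 100110 XOR 101011 = 001101
  pos 3: 110110 XOR 101011 = 011101
  pos 4: 111010 XOR 101011 = 010001
  pos 5: 100011 XOR 101011 = 001000
Remainder = 10000 (nonzero — an error is detected).

10000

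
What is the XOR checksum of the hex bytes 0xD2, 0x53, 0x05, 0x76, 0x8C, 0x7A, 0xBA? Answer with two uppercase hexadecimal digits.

BE

XOR the bytes together:
  start with 0xD2
  0xD2 ⊕ 0x53 = 0x81
  0x81 ⊕ 0x05 = 0x84
  0x84 ⊕ 0x76 = 0xF2
  0xF2 ⊕ 0x8C = 0x7E
  0x7E ⊕ 0x7A = 0x04
  0x04 ⊕ 0xBA = 0xBE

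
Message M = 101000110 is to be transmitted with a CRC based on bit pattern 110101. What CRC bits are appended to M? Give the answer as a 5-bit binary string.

10111

Append 5 zeros: 10100011000000. Divide by 110101 (XOR where the leading bit is 1):
  pos 0: 101000 XOR 110101 = 011101
  pos 1: 111011 XOR 110101 = 001110
  pos 3: 111010 XOR 110101 = 001111
  pos 5: 111100 XOR 110101 = 001001
  pos 7: 100100 XOR 110101 = 010001
  pos 8: 100010 XOR 110101 = 010111
Remainder (last 5 bits) = 10111. This is the CRC / FCS.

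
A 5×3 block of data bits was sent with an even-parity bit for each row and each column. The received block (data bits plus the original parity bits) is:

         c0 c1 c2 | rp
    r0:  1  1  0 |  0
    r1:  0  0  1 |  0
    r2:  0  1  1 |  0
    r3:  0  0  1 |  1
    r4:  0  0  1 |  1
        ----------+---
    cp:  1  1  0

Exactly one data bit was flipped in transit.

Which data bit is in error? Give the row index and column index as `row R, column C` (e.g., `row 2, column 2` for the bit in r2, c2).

Recompute each row's even parity and compare to rp:
  r0: data parity 0, sent rp 0 → ok
  r1: data parity 1, sent rp 0 → mismatch
  r2: data parity 0, sent rp 0 → ok
  r3: data parity 1, sent rp 1 → ok
  r4: data parity 1, sent rp 1 → ok
Recompute each column's even parity and compare to cp:
  c0: data parity 1, sent cp 1 → ok
  c1: data parity 0, sent cp 1 → mismatch
  c2: data parity 0, sent cp 0 → ok
Exactly one row (r1) and one column (c1) fail → the flipped bit is at their intersection.

row 1, column 1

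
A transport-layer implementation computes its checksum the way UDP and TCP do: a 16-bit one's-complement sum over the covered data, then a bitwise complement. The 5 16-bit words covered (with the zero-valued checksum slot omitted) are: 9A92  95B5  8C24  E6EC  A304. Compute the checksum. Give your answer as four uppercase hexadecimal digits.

One's-complement addition (fold any carry out of bit 15 back into bit 0):
  0x9A92 + 0x95B5 = 0x13047 → wrap carry → 0x3048
  0x3048 + 0x8C24 = 0x0BC6C
  0xBC6C + 0xE6EC = 0x1A358 → wrap carry → 0xA359
  0xA359 + 0xA304 = 0x1465D → wrap carry → 0x465E
One's-complement sum = 0x465E.
Checksum = ~0x465E & 0xFFFF = 0xB9A1.

B9A1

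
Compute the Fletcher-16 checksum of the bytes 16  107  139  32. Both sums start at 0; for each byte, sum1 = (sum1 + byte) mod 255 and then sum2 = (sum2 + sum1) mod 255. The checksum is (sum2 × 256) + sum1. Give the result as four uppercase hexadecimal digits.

B927

Running sums (mod 255):
  after byte 0 (16): sum1=16, sum2=16
  after byte 1 (107): sum1=123, sum2=139
  after byte 2 (139): sum1=7, sum2=146
  after byte 3 (32): sum1=39, sum2=185
Checksum = sum2·256 + sum1 = 185·256 + 39 = 47399 = 0xB927.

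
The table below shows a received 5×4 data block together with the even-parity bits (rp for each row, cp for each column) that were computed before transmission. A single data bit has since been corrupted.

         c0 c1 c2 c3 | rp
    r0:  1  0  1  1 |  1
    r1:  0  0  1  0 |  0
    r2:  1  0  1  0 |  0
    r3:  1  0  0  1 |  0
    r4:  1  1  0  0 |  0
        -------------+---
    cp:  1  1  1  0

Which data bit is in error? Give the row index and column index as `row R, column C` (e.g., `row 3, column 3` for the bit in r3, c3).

row 1, column 0

Recompute each row's even parity and compare to rp:
  r0: data parity 1, sent rp 1 → ok
  r1: data parity 1, sent rp 0 → mismatch
  r2: data parity 0, sent rp 0 → ok
  r3: data parity 0, sent rp 0 → ok
  r4: data parity 0, sent rp 0 → ok
Recompute each column's even parity and compare to cp:
  c0: data parity 0, sent cp 1 → mismatch
  c1: data parity 1, sent cp 1 → ok
  c2: data parity 1, sent cp 1 → ok
  c3: data parity 0, sent cp 0 → ok
Exactly one row (r1) and one column (c0) fail → the flipped bit is at their intersection.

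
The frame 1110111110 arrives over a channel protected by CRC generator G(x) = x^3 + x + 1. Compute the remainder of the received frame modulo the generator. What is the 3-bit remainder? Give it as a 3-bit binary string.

Modulo-2 division of 1110111110 by 1011:
  pos 0: 1110 XOR 1011 = 0101
  pos 1: 1011 XOR 1011 = 0000
  pos 5: 1111 XOR 1011 = 0100
  pos 6: 1000 XOR 1011 = 0011
Remainder = 011 (nonzero — an error is detected).

011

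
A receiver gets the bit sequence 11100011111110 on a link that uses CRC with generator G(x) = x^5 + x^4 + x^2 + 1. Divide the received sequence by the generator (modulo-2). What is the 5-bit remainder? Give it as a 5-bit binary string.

00000

Modulo-2 division of 11100011111110 by 110101:
  pos 0: 111000 XOR 110101 = 001101
  pos 2: 110111 XOR 110101 = 000010
  pos 6: 101111 XOR 110101 = 011010
  pos 7: 110101 XOR 110101 = 000000
Remainder = 00000 (zero — the frame passes the CRC check).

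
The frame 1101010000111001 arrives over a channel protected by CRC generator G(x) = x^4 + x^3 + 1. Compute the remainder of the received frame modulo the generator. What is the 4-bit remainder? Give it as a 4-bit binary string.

Modulo-2 division of 1101010000111001 by 11001:
  pos 0: 11010 XOR 11001 = 00011
  pos 3: 11100 XOR 11001 = 00101
  pos 5: 10100 XOR 11001 = 01101
  pos 6: 11011 XOR 11001 = 00010
  pos 9: 10110 XOR 11001 = 01111
  pos 10: 11110 XOR 11001 = 00111
Remainder = 1111 (nonzero — an error is detected).

1111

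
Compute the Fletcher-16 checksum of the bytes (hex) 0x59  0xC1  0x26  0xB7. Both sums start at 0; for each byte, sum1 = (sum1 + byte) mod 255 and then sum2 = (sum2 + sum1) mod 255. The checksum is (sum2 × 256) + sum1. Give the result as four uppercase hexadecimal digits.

Running sums (mod 255):
  after byte 0 (0x59): sum1=89, sum2=89
  after byte 1 (0xC1): sum1=27, sum2=116
  after byte 2 (0x26): sum1=65, sum2=181
  after byte 3 (0xB7): sum1=248, sum2=174
Checksum = sum2·256 + sum1 = 174·256 + 248 = 44792 = 0xAEF8.

AEF8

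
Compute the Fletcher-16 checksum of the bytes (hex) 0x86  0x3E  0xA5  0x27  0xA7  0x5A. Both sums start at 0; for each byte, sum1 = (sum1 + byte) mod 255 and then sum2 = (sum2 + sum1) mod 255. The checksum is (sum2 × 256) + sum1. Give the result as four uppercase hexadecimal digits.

1493

Running sums (mod 255):
  after byte 0 (0x86): sum1=134, sum2=134
  after byte 1 (0x3E): sum1=196, sum2=75
  after byte 2 (0xA5): sum1=106, sum2=181
  after byte 3 (0x27): sum1=145, sum2=71
  after byte 4 (0xA7): sum1=57, sum2=128
  after byte 5 (0x5A): sum1=147, sum2=20
Checksum = sum2·256 + sum1 = 20·256 + 147 = 5267 = 0x1493.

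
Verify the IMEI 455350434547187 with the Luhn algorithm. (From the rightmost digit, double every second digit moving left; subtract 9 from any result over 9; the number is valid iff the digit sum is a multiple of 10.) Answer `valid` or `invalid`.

From the right, keep odd positions and double even positions (subtract 9 from any doubled value over 9):
  doubled (positions 2,4,...): 7 5 1 6 0 6 1 → sum 26
  kept (positions 1,3,...): 7 1 4 4 4 5 5 4 → sum 34
Total = 60.
60 mod 10 = 0, so the number is valid.

valid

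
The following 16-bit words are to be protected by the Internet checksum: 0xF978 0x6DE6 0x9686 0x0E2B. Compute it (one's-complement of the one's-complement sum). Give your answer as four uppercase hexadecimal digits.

F3EE

One's-complement addition (fold any carry out of bit 15 back into bit 0):
  0xF978 + 0x6DE6 = 0x1675E → wrap carry → 0x675F
  0x675F + 0x9686 = 0x0FDE5
  0xFDE5 + 0x0E2B = 0x10C10 → wrap carry → 0x0C11
One's-complement sum = 0x0C11.
Checksum = ~0x0C11 & 0xFFFF = 0xF3EE.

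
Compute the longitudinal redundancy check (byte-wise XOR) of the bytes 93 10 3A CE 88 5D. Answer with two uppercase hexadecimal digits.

A2

XOR the bytes together:
  start with 0x93
  0x93 ⊕ 0x10 = 0x83
  0x83 ⊕ 0x3A = 0xB9
  0xB9 ⊕ 0xCE = 0x77
  0x77 ⊕ 0x88 = 0xFF
  0xFF ⊕ 0x5D = 0xA2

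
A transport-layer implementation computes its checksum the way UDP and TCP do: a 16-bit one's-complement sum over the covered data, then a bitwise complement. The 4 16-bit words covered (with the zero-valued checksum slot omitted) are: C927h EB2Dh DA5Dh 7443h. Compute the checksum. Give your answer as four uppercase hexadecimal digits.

FD08

One's-complement addition (fold any carry out of bit 15 back into bit 0):
  0xC927 + 0xEB2D = 0x1B454 → wrap carry → 0xB455
  0xB455 + 0xDA5D = 0x18EB2 → wrap carry → 0x8EB3
  0x8EB3 + 0x7443 = 0x102F6 → wrap carry → 0x02F7
One's-complement sum = 0x02F7.
Checksum = ~0x02F7 & 0xFFFF = 0xFD08.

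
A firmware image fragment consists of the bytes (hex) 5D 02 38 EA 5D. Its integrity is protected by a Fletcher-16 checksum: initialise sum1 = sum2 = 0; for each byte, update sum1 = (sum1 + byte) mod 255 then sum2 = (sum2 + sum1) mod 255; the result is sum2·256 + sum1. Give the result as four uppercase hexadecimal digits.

B6DF

Running sums (mod 255):
  after byte 0 (5D): sum1=93, sum2=93
  after byte 1 (02): sum1=95, sum2=188
  after byte 2 (38): sum1=151, sum2=84
  after byte 3 (EA): sum1=130, sum2=214
  after byte 4 (5D): sum1=223, sum2=182
Checksum = sum2·256 + sum1 = 182·256 + 223 = 46815 = 0xB6DF.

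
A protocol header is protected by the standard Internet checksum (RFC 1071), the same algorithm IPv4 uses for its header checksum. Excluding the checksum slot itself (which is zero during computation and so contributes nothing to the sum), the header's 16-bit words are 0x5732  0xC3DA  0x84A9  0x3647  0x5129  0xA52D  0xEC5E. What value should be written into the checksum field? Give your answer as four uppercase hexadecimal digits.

474C

One's-complement addition (fold any carry out of bit 15 back into bit 0):
  0x5732 + 0xC3DA = 0x11B0C → wrap carry → 0x1B0D
  0x1B0D + 0x84A9 = 0x09FB6
  0x9FB6 + 0x3647 = 0x0D5FD
  0xD5FD + 0x5129 = 0x12726 → wrap carry → 0x2727
  0x2727 + 0xA52D = 0x0CC54
  0xCC54 + 0xEC5E = 0x1B8B2 → wrap carry → 0xB8B3
One's-complement sum = 0xB8B3.
Checksum = ~0xB8B3 & 0xFFFF = 0x474C.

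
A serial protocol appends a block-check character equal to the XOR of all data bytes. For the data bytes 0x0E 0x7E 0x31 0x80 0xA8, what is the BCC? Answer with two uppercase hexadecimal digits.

69

XOR the bytes together:
  start with 0x0E
  0x0E ⊕ 0x7E = 0x70
  0x70 ⊕ 0x31 = 0x41
  0x41 ⊕ 0x80 = 0xC1
  0xC1 ⊕ 0xA8 = 0x69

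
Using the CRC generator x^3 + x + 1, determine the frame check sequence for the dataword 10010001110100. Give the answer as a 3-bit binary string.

Append 3 zeros: 10010001110100000. Divide by 1011 (XOR where the leading bit is 1):
  pos 0: 1001 XOR 1011 = 0010
  pos 2: 1000 XOR 1011 = 0011
  pos 4: 1101 XOR 1011 = 0110
  pos 5: 1101 XOR 1011 = 0110
  pos 6: 1101 XOR 1011 = 0110
  pos 7: 1100 XOR 1011 = 0111
  pos 8: 1111 XOR 1011 = 0100
  pos 9: 1000 XOR 1011 = 0011
  pos 11: 1100 XOR 1011 = 0111
  pos 12: 1110 XOR 1011 = 0101
  pos 13: 1010 XOR 1011 = 0001
Remainder (last 3 bits) = 001. This is the CRC / FCS.

001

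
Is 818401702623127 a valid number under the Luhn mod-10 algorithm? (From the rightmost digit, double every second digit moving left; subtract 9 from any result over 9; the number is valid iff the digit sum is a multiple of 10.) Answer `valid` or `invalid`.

From the right, keep odd positions and double even positions (subtract 9 from any doubled value over 9):
  doubled (positions 2,4,...): 4 6 3 0 2 8 2 → sum 25
  kept (positions 1,3,...): 7 1 2 2 7 0 8 8 → sum 35
Total = 60.
60 mod 10 = 0, so the number is valid.

valid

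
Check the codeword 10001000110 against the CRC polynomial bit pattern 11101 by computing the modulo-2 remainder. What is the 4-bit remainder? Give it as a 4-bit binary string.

0000

Modulo-2 division of 10001000110 by 11101:
  pos 0: 10001 XOR 11101 = 01100
  pos 1: 11000 XOR 11101 = 00101
  pos 3: 10100 XOR 11101 = 01001
  pos 4: 10011 XOR 11101 = 01110
  pos 5: 11101 XOR 11101 = 00000
Remainder = 0000 (zero — the frame passes the CRC check).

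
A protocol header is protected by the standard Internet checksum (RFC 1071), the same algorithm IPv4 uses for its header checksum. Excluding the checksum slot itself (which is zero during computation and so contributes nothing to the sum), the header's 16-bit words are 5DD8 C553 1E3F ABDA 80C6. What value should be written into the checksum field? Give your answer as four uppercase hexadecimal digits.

91F3

One's-complement addition (fold any carry out of bit 15 back into bit 0):
  0x5DD8 + 0xC553 = 0x1232B → wrap carry → 0x232C
  0x232C + 0x1E3F = 0x0416B
  0x416B + 0xABDA = 0x0ED45
  0xED45 + 0x80C6 = 0x16E0B → wrap carry → 0x6E0C
One's-complement sum = 0x6E0C.
Checksum = ~0x6E0C & 0xFFFF = 0x91F3.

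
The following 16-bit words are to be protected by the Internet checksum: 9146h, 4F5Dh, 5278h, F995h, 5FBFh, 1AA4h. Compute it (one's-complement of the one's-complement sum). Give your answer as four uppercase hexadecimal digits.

One's-complement addition (fold any carry out of bit 15 back into bit 0):
  0x9146 + 0x4F5D = 0x0E0A3
  0xE0A3 + 0x5278 = 0x1331B → wrap carry → 0x331C
  0x331C + 0xF995 = 0x12CB1 → wrap carry → 0x2CB2
  0x2CB2 + 0x5FBF = 0x08C71
  0x8C71 + 0x1AA4 = 0x0A715
One's-complement sum = 0xA715.
Checksum = ~0xA715 & 0xFFFF = 0x58EA.

58EA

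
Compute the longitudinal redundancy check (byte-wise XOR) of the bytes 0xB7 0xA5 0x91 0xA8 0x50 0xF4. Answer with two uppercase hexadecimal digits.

8F

XOR the bytes together:
  start with 0xB7
  0xB7 ⊕ 0xA5 = 0x12
  0x12 ⊕ 0x91 = 0x83
  0x83 ⊕ 0xA8 = 0x2B
  0x2B ⊕ 0x50 = 0x7B
  0x7B ⊕ 0xF4 = 0x8F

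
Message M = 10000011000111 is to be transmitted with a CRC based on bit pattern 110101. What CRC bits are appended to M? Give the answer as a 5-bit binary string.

11011

Append 5 zeros: 1000001100011100000. Divide by 110101 (XOR where the leading bit is 1):
  pos 0: 100000 XOR 110101 = 010101
  pos 1: 101011 XOR 110101 = 011110
  pos 2: 111101 XOR 110101 = 001000
  pos 4: 100000 XOR 110101 = 010101
  pos 5: 101010 XOR 110101 = 011111
  pos 6: 111111 XOR 110101 = 001010
  pos 8: 101011 XOR 110101 = 011110
  pos 9: 111100 XOR 110101 = 001001
  pos 11: 100100 XOR 110101 = 010001
  pos 12: 100010 XOR 110101 = 010111
  pos 13: 101110 XOR 110101 = 011011
Remainder (last 5 bits) = 11011. This is the CRC / FCS.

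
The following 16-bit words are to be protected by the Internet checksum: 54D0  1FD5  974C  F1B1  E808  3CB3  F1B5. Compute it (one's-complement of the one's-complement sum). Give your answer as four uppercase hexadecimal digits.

One's-complement addition (fold any carry out of bit 15 back into bit 0):
  0x54D0 + 0x1FD5 = 0x074A5
  0x74A5 + 0x974C = 0x10BF1 → wrap carry → 0x0BF2
  0x0BF2 + 0xF1B1 = 0x0FDA3
  0xFDA3 + 0xE808 = 0x1E5AB → wrap carry → 0xE5AC
  0xE5AC + 0x3CB3 = 0x1225F → wrap carry → 0x2260
  0x2260 + 0xF1B5 = 0x11415 → wrap carry → 0x1416
One's-complement sum = 0x1416.
Checksum = ~0x1416 & 0xFFFF = 0xEBE9.

EBE9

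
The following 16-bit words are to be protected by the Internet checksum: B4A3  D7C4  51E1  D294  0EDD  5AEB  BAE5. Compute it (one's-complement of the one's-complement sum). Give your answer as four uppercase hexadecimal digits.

2A73

One's-complement addition (fold any carry out of bit 15 back into bit 0):
  0xB4A3 + 0xD7C4 = 0x18C67 → wrap carry → 0x8C68
  0x8C68 + 0x51E1 = 0x0DE49
  0xDE49 + 0xD294 = 0x1B0DD → wrap carry → 0xB0DE
  0xB0DE + 0x0EDD = 0x0BFBB
  0xBFBB + 0x5AEB = 0x11AA6 → wrap carry → 0x1AA7
  0x1AA7 + 0xBAE5 = 0x0D58C
One's-complement sum = 0xD58C.
Checksum = ~0xD58C & 0xFFFF = 0x2A73.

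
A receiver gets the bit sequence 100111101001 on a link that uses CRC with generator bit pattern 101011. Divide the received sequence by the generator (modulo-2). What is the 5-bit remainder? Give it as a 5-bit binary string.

10000

Modulo-2 division of 100111101001 by 101011:
  pos 0: 100111 XOR 101011 = 001100
  pos 2: 110010 XOR 101011 = 011001
  pos 3: 110011 XOR 101011 = 011000
  pos 4: 110000 XOR 101011 = 011011
  pos 5: 110110 XOR 101011 = 011101
  pos 6: 111011 XOR 101011 = 010000
Remainder = 10000 (nonzero — an error is detected).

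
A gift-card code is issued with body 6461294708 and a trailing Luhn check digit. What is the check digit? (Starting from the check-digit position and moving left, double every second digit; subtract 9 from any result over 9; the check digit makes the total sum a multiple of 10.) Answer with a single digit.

1

Partial digits right→left: 8 0 7 4 9 2 1 6 4 6
Double every second digit counting from the check-digit position (so the 1st, 3rd, 5th, ... of the partial from the right).
  doubled (with −9 where >9): 7 5 9 2 8 → sum 31
  kept as-is: 0 4 2 6 6 → sum 18
Total = 31 + 18 = 49.
Check digit = (10 − (49 mod 10)) mod 10 = 1.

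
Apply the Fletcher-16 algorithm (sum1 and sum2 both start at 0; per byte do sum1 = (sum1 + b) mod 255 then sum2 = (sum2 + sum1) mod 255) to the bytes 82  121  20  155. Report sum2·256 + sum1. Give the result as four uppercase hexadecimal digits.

797B

Running sums (mod 255):
  after byte 0 (82): sum1=82, sum2=82
  after byte 1 (121): sum1=203, sum2=30
  after byte 2 (20): sum1=223, sum2=253
  after byte 3 (155): sum1=123, sum2=121
Checksum = sum2·256 + sum1 = 121·256 + 123 = 31099 = 0x797B.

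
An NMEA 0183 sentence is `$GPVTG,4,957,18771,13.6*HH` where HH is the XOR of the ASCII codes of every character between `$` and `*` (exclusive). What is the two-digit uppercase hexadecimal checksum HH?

XOR the ASCII codes of the payload characters:
  'G' = 0x47 → acc = 0x47
  'P' = 0x50 → acc = 0x17
  'V' = 0x56 → acc = 0x41
  'T' = 0x54 → acc = 0x15
  'G' = 0x47 → acc = 0x52
  ',' = 0x2C → acc = 0x7E
  '4' = 0x34 → acc = 0x4A
  ',' = 0x2C → acc = 0x66
  '9' = 0x39 → acc = 0x5F
  '5' = 0x35 → acc = 0x6A
  '7' = 0x37 → acc = 0x5D
  ',' = 0x2C → acc = 0x71
  '1' = 0x31 → acc = 0x40
  '8' = 0x38 → acc = 0x78
  '7' = 0x37 → acc = 0x4F
  '7' = 0x37 → acc = 0x78
  '1' = 0x31 → acc = 0x49
  ',' = 0x2C → acc = 0x65
  '1' = 0x31 → acc = 0x54
  '3' = 0x33 → acc = 0x67
  '.' = 0x2E → acc = 0x49
  '6' = 0x36 → acc = 0x7F
Checksum = 0x7F.

7F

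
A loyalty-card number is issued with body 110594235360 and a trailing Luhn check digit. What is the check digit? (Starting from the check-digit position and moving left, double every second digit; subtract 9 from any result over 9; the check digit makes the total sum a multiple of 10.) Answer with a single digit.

Partial digits right→left: 0 6 3 5 3 2 4 9 5 0 1 1
Double every second digit counting from the check-digit position (so the 1st, 3rd, 5th, ... of the partial from the right).
  doubled (with −9 where >9): 0 6 6 8 1 2 → sum 23
  kept as-is: 6 5 2 9 0 1 → sum 23
Total = 23 + 23 = 46.
Check digit = (10 − (46 mod 10)) mod 10 = 4.

4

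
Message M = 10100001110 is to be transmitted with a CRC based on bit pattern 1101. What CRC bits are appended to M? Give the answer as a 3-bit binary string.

Append 3 zeros: 10100001110000. Divide by 1101 (XOR where the leading bit is 1):
  pos 0: 1010 XOR 1101 = 0111
  pos 1: 1110 XOR 1101 = 0011
  pos 3: 1100 XOR 1101 = 0001
  pos 6: 1111 XOR 1101 = 0010
  pos 8: 1000 XOR 1101 = 0101
  pos 9: 1010 XOR 1101 = 0111
  pos 10: 1110 XOR 1101 = 0011
Remainder (last 3 bits) = 011. This is the CRC / FCS.

011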